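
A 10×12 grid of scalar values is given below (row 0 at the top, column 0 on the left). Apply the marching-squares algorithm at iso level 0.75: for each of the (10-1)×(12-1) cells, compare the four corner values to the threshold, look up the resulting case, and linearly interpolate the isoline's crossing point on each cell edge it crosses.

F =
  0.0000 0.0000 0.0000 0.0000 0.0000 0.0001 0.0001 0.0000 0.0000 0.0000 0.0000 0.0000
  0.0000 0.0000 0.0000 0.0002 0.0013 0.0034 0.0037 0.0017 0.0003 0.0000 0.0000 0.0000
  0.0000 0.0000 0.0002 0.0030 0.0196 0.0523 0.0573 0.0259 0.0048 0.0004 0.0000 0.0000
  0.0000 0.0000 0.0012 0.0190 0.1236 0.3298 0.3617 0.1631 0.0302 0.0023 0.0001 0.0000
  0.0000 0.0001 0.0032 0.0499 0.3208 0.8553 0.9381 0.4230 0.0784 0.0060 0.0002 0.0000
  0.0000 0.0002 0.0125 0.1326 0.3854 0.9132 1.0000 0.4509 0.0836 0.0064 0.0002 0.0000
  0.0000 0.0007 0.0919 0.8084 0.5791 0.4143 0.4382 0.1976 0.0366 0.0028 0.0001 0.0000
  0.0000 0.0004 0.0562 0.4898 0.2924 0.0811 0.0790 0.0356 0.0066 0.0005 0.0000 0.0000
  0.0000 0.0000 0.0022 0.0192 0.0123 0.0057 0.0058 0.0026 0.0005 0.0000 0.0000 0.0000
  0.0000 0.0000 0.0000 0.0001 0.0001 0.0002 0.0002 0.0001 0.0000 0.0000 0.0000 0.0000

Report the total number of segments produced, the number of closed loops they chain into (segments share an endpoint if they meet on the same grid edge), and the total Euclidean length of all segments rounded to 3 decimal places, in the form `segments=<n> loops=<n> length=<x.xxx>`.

cell (3,4): code 0100 → (3.800,5.000)–(4.000,4.803)
cell (3,5): code 1100 → (3.674,6.000)–(3.800,5.000)
cell (3,6): code 1000 → (4.000,6.365)–(3.674,6.000)
cell (4,4): code 0110 → (4.000,4.803)–(5.000,4.691)
cell (4,6): code 1001 → (5.000,6.455)–(4.000,6.365)
cell (5,2): code 0100 → (5.914,3.000)–(6.000,2.918)
cell (5,3): code 1000 → (6.000,3.255)–(5.914,3.000)
cell (5,4): code 0010 → (5.000,4.691)–(5.327,5.000)
cell (5,5): code 0011 → (5.327,5.000)–(5.445,6.000)
cell (5,6): code 0001 → (5.445,6.000)–(5.000,6.455)
cell (6,2): code 0010 → (6.000,2.918)–(6.183,3.000)
cell (6,3): code 0001 → (6.183,3.000)–(6.000,3.255)
total: 12 segments, chained into 2 closed loop(s), length Σ = 6.784809

segments=12 loops=2 length=6.785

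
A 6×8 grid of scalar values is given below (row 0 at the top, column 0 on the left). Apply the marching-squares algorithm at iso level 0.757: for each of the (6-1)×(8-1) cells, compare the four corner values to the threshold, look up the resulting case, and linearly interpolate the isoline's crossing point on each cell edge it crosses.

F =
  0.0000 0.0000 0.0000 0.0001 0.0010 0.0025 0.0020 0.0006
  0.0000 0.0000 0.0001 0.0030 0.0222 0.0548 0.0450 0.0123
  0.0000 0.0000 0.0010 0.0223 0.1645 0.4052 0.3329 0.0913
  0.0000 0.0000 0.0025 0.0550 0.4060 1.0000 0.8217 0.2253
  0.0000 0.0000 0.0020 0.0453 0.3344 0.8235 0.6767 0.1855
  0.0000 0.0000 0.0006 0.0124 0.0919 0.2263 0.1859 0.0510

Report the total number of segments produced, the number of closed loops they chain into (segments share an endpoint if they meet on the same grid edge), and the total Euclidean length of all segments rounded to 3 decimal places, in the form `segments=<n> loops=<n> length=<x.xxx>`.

cell (2,4): code 0100 → (2.591,5.000)–(3.000,4.591)
cell (2,5): code 1100 → (2.868,6.000)–(2.591,5.000)
cell (2,6): code 1000 → (3.000,6.108)–(2.868,6.000)
cell (3,4): code 0110 → (3.000,4.591)–(4.000,4.864)
cell (3,5): code 1011 → (4.000,5.453)–(3.446,6.000)
cell (3,6): code 0001 → (3.446,6.000)–(3.000,6.108)
cell (4,4): code 0010 → (4.000,4.864)–(4.111,5.000)
cell (4,5): code 0001 → (4.111,5.000)–(4.000,5.453)
total: 8 segments, chained into 1 closed loop(s), length Σ = 4.703184

segments=8 loops=1 length=4.703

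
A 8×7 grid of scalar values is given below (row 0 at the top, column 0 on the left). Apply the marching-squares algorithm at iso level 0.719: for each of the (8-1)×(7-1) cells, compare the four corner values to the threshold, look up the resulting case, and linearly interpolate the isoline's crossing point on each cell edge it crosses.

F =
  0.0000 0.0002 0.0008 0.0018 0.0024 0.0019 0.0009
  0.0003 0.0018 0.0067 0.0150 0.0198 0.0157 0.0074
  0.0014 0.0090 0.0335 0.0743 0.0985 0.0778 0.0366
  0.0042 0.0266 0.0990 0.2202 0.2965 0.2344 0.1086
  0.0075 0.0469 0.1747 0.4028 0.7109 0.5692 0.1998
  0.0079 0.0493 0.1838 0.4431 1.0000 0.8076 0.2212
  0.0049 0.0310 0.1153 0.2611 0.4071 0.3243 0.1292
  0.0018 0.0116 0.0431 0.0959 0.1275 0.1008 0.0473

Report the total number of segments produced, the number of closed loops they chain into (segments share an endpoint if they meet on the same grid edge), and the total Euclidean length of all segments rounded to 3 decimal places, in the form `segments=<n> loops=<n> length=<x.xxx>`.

segments=6 loops=1 length=4.634

cell (4,3): code 0100 → (4.028,4.000)–(5.000,3.495)
cell (4,4): code 1100 → (4.628,5.000)–(4.028,4.000)
cell (4,5): code 1000 → (5.000,5.151)–(4.628,5.000)
cell (5,3): code 0010 → (5.000,3.495)–(5.474,4.000)
cell (5,4): code 0011 → (5.474,4.000)–(5.183,5.000)
cell (5,5): code 0001 → (5.183,5.000)–(5.000,5.151)
total: 6 segments, chained into 1 closed loop(s), length Σ = 4.633889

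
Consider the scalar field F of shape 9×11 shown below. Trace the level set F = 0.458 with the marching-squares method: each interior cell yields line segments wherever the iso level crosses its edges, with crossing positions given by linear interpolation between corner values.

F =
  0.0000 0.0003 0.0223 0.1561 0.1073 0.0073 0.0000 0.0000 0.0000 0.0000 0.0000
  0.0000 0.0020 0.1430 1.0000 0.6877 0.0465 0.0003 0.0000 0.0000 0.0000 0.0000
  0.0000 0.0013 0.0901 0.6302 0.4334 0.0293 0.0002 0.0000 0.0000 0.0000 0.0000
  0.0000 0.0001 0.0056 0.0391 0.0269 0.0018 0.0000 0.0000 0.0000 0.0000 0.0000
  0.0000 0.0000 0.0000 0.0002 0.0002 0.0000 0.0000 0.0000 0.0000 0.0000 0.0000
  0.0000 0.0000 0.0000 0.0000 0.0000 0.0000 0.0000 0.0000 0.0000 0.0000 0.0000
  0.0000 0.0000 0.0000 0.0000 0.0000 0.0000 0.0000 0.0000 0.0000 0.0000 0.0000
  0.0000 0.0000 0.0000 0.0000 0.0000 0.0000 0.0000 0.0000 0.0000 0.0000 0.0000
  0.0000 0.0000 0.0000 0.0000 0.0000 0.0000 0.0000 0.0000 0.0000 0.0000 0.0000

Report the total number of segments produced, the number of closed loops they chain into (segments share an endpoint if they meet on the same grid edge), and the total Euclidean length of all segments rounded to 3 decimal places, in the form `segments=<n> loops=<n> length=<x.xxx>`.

segments=8 loops=1 length=5.997

cell (0,2): code 0100 → (0.358,3.000)–(1.000,2.368)
cell (0,3): code 1100 → (0.604,4.000)–(0.358,3.000)
cell (0,4): code 1000 → (1.000,4.358)–(0.604,4.000)
cell (1,2): code 0110 → (1.000,2.368)–(2.000,2.681)
cell (1,3): code 1011 → (2.000,3.875)–(1.903,4.000)
cell (1,4): code 0001 → (1.903,4.000)–(1.000,4.358)
cell (2,2): code 0010 → (2.000,2.681)–(2.291,3.000)
cell (2,3): code 0001 → (2.291,3.000)–(2.000,3.875)
total: 8 segments, chained into 1 closed loop(s), length Σ = 5.997012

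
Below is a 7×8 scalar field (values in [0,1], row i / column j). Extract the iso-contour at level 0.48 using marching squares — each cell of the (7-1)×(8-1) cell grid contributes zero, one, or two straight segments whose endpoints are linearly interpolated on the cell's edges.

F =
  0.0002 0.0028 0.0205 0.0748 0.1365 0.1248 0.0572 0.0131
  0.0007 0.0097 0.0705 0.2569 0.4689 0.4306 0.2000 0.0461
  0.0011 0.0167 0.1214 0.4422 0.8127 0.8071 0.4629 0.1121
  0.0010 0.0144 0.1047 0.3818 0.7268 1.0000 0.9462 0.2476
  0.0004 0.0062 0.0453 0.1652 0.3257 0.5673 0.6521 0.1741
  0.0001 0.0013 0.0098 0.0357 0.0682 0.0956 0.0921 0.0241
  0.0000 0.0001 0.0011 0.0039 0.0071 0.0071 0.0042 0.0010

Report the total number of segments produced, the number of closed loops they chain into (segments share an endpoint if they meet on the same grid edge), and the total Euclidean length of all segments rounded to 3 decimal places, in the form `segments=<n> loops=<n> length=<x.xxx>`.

segments=12 loops=1 length=10.485

cell (1,3): code 0100 → (1.032,4.000)–(2.000,3.102)
cell (1,4): code 1100 → (1.131,5.000)–(1.032,4.000)
cell (1,5): code 1000 → (2.000,5.950)–(1.131,5.000)
cell (2,3): code 0110 → (2.000,3.102)–(3.000,3.285)
cell (2,5): code 1101 → (2.035,6.000)–(2.000,5.950)
cell (2,6): code 1000 → (3.000,6.667)–(2.035,6.000)
cell (3,3): code 0010 → (3.000,3.285)–(3.615,4.000)
cell (3,4): code 0111 → (3.615,4.000)–(4.000,4.639)
cell (3,6): code 1001 → (4.000,6.360)–(3.000,6.667)
cell (4,4): code 0010 → (4.000,4.639)–(4.185,5.000)
cell (4,5): code 0011 → (4.185,5.000)–(4.307,6.000)
cell (4,6): code 0001 → (4.307,6.000)–(4.000,6.360)
total: 12 segments, chained into 1 closed loop(s), length Σ = 10.485218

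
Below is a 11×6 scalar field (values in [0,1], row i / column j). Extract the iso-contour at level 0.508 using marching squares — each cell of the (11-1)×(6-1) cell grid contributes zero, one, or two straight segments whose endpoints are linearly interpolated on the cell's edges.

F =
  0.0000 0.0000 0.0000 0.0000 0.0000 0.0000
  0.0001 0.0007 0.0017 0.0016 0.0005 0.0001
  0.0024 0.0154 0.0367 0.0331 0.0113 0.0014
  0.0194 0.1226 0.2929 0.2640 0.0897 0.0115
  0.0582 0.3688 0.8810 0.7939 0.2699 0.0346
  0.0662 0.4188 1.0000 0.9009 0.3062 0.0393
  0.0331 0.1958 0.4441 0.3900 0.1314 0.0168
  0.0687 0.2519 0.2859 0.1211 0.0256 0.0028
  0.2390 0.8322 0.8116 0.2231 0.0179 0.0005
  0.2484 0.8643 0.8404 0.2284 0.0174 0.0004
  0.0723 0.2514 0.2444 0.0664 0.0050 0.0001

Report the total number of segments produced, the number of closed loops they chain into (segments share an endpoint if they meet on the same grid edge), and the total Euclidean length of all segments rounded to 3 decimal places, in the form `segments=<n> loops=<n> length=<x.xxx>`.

cell (3,1): code 0100 → (3.366,2.000)–(4.000,1.272)
cell (3,2): code 1100 → (3.460,3.000)–(3.366,2.000)
cell (3,3): code 1000 → (4.000,3.546)–(3.460,3.000)
cell (4,1): code 0110 → (4.000,1.272)–(5.000,1.153)
cell (4,3): code 1001 → (5.000,3.661)–(4.000,3.546)
cell (5,1): code 0010 → (5.000,1.153)–(5.885,2.000)
cell (5,2): code 0011 → (5.885,2.000)–(5.769,3.000)
cell (5,3): code 0001 → (5.769,3.000)–(5.000,3.661)
cell (7,0): code 0100 → (7.441,1.000)–(8.000,0.453)
cell (7,1): code 1100 → (7.422,2.000)–(7.441,1.000)
cell (7,2): code 1000 → (8.000,2.516)–(7.422,2.000)
cell (8,0): code 0110 → (8.000,0.453)–(9.000,0.421)
cell (8,2): code 1001 → (9.000,2.543)–(8.000,2.516)
cell (9,0): code 0010 → (9.000,0.421)–(9.581,1.000)
cell (9,1): code 0011 → (9.581,1.000)–(9.558,2.000)
cell (9,2): code 0001 → (9.558,2.000)–(9.000,2.543)
total: 16 segments, chained into 2 closed loop(s), length Σ = 15.152235

segments=16 loops=2 length=15.152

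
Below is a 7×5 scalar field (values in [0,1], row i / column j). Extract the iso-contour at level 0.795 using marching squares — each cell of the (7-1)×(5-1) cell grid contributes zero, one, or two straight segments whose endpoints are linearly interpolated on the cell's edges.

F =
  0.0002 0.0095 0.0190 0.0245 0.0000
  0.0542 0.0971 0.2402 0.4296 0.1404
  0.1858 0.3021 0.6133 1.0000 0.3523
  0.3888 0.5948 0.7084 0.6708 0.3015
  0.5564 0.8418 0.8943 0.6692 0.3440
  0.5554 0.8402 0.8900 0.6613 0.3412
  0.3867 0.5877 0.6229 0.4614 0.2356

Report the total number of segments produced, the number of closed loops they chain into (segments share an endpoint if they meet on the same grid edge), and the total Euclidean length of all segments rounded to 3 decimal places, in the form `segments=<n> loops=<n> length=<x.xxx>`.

cell (1,2): code 0100 → (1.641,3.000)–(2.000,2.470)
cell (1,3): code 1000 → (2.000,3.317)–(1.641,3.000)
cell (2,2): code 0010 → (2.000,2.470)–(2.623,3.000)
cell (2,3): code 0001 → (2.623,3.000)–(2.000,3.317)
cell (3,0): code 0100 → (3.811,1.000)–(4.000,0.836)
cell (3,1): code 1100 → (3.466,2.000)–(3.811,1.000)
cell (3,2): code 1000 → (4.000,2.441)–(3.466,2.000)
cell (4,0): code 0110 → (4.000,0.836)–(5.000,0.841)
cell (4,2): code 1001 → (5.000,2.415)–(4.000,2.441)
cell (5,0): code 0010 → (5.000,0.841)–(5.179,1.000)
cell (5,1): code 0011 → (5.179,1.000)–(5.356,2.000)
cell (5,2): code 0001 → (5.356,2.000)–(5.000,2.415)
total: 12 segments, chained into 2 closed loop(s), length Σ = 8.438721

segments=12 loops=2 length=8.439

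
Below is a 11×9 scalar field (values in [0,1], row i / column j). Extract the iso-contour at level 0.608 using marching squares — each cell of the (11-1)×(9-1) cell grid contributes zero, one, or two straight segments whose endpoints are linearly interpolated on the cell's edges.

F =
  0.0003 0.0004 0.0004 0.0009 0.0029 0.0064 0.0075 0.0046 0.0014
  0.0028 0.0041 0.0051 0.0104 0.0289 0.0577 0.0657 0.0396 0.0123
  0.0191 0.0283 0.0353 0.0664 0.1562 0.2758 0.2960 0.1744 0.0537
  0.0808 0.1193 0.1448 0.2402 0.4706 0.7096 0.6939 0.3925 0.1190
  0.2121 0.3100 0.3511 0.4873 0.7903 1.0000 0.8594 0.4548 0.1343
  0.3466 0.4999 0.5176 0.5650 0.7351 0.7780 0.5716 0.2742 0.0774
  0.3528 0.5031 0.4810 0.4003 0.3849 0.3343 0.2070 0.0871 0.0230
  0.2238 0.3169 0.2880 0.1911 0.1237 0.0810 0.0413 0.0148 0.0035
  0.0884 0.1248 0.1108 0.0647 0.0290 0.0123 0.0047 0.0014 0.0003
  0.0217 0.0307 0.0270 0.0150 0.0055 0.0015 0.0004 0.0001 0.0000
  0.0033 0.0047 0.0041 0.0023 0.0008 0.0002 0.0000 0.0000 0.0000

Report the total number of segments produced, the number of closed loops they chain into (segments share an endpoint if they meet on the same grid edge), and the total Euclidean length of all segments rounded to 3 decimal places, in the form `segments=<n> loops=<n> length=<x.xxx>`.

segments=12 loops=1 length=9.484

cell (2,4): code 0100 → (2.766,5.000)–(3.000,4.575)
cell (2,5): code 1100 → (2.784,6.000)–(2.766,5.000)
cell (2,6): code 1000 → (3.000,6.285)–(2.784,6.000)
cell (3,3): code 0100 → (3.430,4.000)–(4.000,3.398)
cell (3,4): code 1110 → (3.000,4.575)–(3.430,4.000)
cell (3,6): code 1001 → (4.000,6.621)–(3.000,6.285)
cell (4,3): code 0110 → (4.000,3.398)–(5.000,3.253)
cell (4,5): code 1011 → (5.000,5.824)–(4.874,6.000)
cell (4,6): code 0001 → (4.874,6.000)–(4.000,6.621)
cell (5,3): code 0010 → (5.000,3.253)–(5.363,4.000)
cell (5,4): code 0011 → (5.363,4.000)–(5.383,5.000)
cell (5,5): code 0001 → (5.383,5.000)–(5.000,5.824)
total: 12 segments, chained into 1 closed loop(s), length Σ = 9.483649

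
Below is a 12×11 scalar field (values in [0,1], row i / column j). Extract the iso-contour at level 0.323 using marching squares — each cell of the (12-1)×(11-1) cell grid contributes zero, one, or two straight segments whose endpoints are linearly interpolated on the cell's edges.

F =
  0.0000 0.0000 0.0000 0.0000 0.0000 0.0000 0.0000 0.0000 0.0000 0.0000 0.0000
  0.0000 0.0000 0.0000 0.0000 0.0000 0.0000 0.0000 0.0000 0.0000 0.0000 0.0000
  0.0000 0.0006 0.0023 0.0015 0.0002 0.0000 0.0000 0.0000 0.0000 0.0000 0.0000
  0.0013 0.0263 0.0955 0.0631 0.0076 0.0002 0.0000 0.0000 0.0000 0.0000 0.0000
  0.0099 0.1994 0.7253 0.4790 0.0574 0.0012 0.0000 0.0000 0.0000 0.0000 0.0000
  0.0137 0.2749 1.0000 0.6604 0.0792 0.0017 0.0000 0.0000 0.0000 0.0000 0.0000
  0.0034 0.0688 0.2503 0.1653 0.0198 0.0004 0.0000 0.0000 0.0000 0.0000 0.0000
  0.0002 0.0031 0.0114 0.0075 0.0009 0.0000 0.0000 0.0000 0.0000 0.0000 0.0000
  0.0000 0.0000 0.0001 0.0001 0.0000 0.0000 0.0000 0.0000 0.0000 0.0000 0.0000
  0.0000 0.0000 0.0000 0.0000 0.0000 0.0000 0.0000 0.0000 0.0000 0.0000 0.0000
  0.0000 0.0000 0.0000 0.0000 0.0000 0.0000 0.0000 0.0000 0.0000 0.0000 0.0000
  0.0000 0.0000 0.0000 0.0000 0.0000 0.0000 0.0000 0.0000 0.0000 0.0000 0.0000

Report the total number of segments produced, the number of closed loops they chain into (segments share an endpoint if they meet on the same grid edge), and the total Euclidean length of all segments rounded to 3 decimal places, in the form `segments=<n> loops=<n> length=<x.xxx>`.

cell (3,1): code 0100 → (3.361,2.000)–(4.000,1.235)
cell (3,2): code 1100 → (3.625,3.000)–(3.361,2.000)
cell (3,3): code 1000 → (4.000,3.370)–(3.625,3.000)
cell (4,1): code 0110 → (4.000,1.235)–(5.000,1.066)
cell (4,3): code 1001 → (5.000,3.581)–(4.000,3.370)
cell (5,1): code 0010 → (5.000,1.066)–(5.903,2.000)
cell (5,2): code 0011 → (5.903,2.000)–(5.681,3.000)
cell (5,3): code 0001 → (5.681,3.000)–(5.000,3.581)
total: 8 segments, chained into 1 closed loop(s), length Σ = 7.812099

segments=8 loops=1 length=7.812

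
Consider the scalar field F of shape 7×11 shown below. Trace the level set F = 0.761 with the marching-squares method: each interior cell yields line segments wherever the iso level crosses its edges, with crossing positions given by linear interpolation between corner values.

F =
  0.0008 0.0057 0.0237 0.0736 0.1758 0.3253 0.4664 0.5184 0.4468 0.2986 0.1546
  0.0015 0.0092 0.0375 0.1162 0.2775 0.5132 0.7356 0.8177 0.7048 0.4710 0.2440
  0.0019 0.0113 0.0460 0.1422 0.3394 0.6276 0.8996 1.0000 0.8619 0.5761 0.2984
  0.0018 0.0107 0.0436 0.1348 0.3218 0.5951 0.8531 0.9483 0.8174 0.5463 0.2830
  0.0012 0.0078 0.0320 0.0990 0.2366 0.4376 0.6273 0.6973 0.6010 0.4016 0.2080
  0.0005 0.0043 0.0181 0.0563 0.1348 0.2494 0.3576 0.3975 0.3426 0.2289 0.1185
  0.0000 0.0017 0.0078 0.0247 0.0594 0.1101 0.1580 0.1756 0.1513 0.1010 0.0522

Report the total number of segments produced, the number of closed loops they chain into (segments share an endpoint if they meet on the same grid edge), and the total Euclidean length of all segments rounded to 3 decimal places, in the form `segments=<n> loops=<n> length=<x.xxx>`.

cell (0,6): code 0100 → (0.811,7.000)–(1.000,6.309)
cell (0,7): code 1000 → (1.000,7.502)–(0.811,7.000)
cell (1,5): code 0100 → (1.155,6.000)–(2.000,5.490)
cell (1,6): code 1110 → (1.000,6.309)–(1.155,6.000)
cell (1,7): code 1101 → (1.358,8.000)–(1.000,7.502)
cell (1,8): code 1000 → (2.000,8.353)–(1.358,8.000)
cell (2,5): code 0110 → (2.000,5.490)–(3.000,5.643)
cell (2,8): code 1001 → (3.000,8.208)–(2.000,8.353)
cell (3,5): code 0010 → (3.000,5.643)–(3.408,6.000)
cell (3,6): code 0011 → (3.408,6.000)–(3.746,7.000)
cell (3,7): code 0011 → (3.746,7.000)–(3.261,8.000)
cell (3,8): code 0001 → (3.261,8.000)–(3.000,8.208)
total: 12 segments, chained into 1 closed loop(s), length Σ = 8.996514

segments=12 loops=1 length=8.997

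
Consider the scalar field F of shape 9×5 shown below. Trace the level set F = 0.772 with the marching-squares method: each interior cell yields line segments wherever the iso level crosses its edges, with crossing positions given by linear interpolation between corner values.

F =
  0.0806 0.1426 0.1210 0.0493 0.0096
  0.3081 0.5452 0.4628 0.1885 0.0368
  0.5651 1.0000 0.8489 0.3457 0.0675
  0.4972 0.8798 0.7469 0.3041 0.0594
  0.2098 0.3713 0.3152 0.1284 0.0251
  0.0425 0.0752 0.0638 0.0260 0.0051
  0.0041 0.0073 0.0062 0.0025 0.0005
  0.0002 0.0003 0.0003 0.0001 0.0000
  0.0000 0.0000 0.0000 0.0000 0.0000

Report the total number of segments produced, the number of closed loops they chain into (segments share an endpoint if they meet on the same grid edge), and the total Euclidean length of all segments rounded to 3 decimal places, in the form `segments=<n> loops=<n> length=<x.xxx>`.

segments=8 loops=1 length=5.320

cell (1,0): code 0100 → (1.499,1.000)–(2.000,0.476)
cell (1,1): code 1100 → (1.801,2.000)–(1.499,1.000)
cell (1,2): code 1000 → (2.000,2.153)–(1.801,2.000)
cell (2,0): code 0110 → (2.000,0.476)–(3.000,0.718)
cell (2,1): code 1011 → (3.000,1.811)–(2.754,2.000)
cell (2,2): code 0001 → (2.754,2.000)–(2.000,2.153)
cell (3,0): code 0010 → (3.000,0.718)–(3.212,1.000)
cell (3,1): code 0001 → (3.212,1.000)–(3.000,1.811)
total: 8 segments, chained into 1 closed loop(s), length Σ = 5.320493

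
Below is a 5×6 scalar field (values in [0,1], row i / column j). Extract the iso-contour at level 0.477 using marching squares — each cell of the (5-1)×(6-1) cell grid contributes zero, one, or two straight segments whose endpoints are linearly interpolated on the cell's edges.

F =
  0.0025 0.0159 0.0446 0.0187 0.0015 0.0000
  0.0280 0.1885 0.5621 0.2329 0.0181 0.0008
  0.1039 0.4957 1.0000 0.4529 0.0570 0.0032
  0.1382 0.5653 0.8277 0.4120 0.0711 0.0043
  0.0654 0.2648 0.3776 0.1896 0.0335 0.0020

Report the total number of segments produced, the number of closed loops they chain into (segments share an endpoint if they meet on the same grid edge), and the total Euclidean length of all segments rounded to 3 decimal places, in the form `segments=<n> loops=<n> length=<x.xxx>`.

segments=10 loops=1 length=7.738

cell (0,1): code 0100 → (0.836,2.000)–(1.000,1.772)
cell (0,2): code 1000 → (1.000,2.259)–(0.836,2.000)
cell (1,0): code 0100 → (1.939,1.000)–(2.000,0.952)
cell (1,1): code 1110 → (1.000,1.772)–(1.939,1.000)
cell (1,2): code 1001 → (2.000,2.956)–(1.000,2.259)
cell (2,0): code 0110 → (2.000,0.952)–(3.000,0.793)
cell (2,2): code 1001 → (3.000,2.844)–(2.000,2.956)
cell (3,0): code 0010 → (3.000,0.793)–(3.294,1.000)
cell (3,1): code 0011 → (3.294,1.000)–(3.779,2.000)
cell (3,2): code 0001 → (3.779,2.000)–(3.000,2.844)
total: 10 segments, chained into 1 closed loop(s), length Σ = 7.737786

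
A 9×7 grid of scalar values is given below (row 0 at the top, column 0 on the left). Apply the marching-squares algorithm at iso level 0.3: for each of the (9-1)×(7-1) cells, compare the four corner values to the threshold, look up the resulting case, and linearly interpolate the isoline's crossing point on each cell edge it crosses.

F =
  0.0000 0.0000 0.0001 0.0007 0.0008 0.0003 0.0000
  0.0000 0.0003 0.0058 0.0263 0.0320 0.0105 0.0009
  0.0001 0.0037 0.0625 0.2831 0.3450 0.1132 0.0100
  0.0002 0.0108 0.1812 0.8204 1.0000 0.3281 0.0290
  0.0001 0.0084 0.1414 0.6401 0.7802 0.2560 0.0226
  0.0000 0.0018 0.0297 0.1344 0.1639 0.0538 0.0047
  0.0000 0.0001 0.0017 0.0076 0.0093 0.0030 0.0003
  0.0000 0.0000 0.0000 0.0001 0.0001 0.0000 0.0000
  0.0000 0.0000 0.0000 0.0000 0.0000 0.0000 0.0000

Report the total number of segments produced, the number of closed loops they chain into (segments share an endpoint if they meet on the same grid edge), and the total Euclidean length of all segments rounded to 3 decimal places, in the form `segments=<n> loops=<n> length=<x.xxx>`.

segments=12 loops=1 length=9.061

cell (1,3): code 0100 → (1.856,4.000)–(2.000,3.273)
cell (1,4): code 1000 → (2.000,4.194)–(1.856,4.000)
cell (2,2): code 0100 → (2.031,3.000)–(3.000,2.186)
cell (2,3): code 1110 → (2.000,3.273)–(2.031,3.000)
cell (2,4): code 1101 → (2.869,5.000)–(2.000,4.194)
cell (2,5): code 1000 → (3.000,5.094)–(2.869,5.000)
cell (3,2): code 0110 → (3.000,2.186)–(4.000,2.318)
cell (3,4): code 1011 → (4.000,4.916)–(3.390,5.000)
cell (3,5): code 0001 → (3.390,5.000)–(3.000,5.094)
cell (4,2): code 0010 → (4.000,2.318)–(4.673,3.000)
cell (4,3): code 0011 → (4.673,3.000)–(4.779,4.000)
cell (4,4): code 0001 → (4.779,4.000)–(4.000,4.916)
total: 12 segments, chained into 1 closed loop(s), length Σ = 9.060755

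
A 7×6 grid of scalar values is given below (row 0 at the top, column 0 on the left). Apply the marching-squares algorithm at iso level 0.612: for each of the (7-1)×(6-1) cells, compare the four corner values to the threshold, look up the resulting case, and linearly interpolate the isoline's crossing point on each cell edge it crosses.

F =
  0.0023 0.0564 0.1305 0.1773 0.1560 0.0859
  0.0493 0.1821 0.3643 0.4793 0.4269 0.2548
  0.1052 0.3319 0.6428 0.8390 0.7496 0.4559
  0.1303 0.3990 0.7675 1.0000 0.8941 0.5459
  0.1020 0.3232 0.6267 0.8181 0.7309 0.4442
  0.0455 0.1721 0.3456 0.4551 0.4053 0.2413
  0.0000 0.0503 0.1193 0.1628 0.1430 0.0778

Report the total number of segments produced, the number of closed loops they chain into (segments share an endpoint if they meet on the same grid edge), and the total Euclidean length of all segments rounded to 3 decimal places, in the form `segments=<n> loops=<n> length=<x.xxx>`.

segments=12 loops=1 length=9.950

cell (1,1): code 0100 → (1.889,2.000)–(2.000,1.901)
cell (1,2): code 1100 → (1.369,3.000)–(1.889,2.000)
cell (1,3): code 1100 → (1.574,4.000)–(1.369,3.000)
cell (1,4): code 1000 → (2.000,4.469)–(1.574,4.000)
cell (2,1): code 0110 → (2.000,1.901)–(3.000,1.578)
cell (2,4): code 1001 → (3.000,4.810)–(2.000,4.469)
cell (3,1): code 0110 → (3.000,1.578)–(4.000,1.952)
cell (3,4): code 1001 → (4.000,4.415)–(3.000,4.810)
cell (4,1): code 0010 → (4.000,1.952)–(4.052,2.000)
cell (4,2): code 0011 → (4.052,2.000)–(4.568,3.000)
cell (4,3): code 0011 → (4.568,3.000)–(4.365,4.000)
cell (4,4): code 0001 → (4.365,4.000)–(4.000,4.415)
total: 12 segments, chained into 1 closed loop(s), length Σ = 9.949702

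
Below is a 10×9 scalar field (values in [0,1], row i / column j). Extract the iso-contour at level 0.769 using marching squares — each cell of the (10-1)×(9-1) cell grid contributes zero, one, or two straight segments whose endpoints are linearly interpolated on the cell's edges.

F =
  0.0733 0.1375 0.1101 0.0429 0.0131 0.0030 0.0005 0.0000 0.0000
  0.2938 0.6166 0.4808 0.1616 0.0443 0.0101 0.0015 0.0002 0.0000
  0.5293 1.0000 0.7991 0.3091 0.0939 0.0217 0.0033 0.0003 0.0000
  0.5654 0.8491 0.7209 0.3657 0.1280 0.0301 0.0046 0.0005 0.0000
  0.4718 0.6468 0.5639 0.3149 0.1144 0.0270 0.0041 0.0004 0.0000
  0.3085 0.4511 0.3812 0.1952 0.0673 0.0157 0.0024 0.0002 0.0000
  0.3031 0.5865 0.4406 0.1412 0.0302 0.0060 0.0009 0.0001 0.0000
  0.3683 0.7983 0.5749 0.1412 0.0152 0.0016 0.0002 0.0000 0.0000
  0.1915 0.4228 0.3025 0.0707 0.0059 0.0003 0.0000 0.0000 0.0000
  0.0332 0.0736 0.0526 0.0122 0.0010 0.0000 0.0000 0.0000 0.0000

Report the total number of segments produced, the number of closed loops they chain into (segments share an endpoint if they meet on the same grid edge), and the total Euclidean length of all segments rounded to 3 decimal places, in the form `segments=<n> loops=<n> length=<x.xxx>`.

segments=12 loops=2 length=5.970

cell (1,0): code 0100 → (1.397,1.000)–(2.000,0.509)
cell (1,1): code 1100 → (1.905,2.000)–(1.397,1.000)
cell (1,2): code 1000 → (2.000,2.061)–(1.905,2.000)
cell (2,0): code 0110 → (2.000,0.509)–(3.000,0.718)
cell (2,1): code 1011 → (3.000,1.625)–(2.385,2.000)
cell (2,2): code 0001 → (2.385,2.000)–(2.000,2.061)
cell (3,0): code 0010 → (3.000,0.718)–(3.396,1.000)
cell (3,1): code 0001 → (3.396,1.000)–(3.000,1.625)
cell (6,0): code 0100 → (6.862,1.000)–(7.000,0.932)
cell (6,1): code 1000 → (7.000,1.131)–(6.862,1.000)
cell (7,0): code 0010 → (7.000,0.932)–(7.078,1.000)
cell (7,1): code 0001 → (7.078,1.000)–(7.000,1.131)
total: 12 segments, chained into 2 closed loop(s), length Σ = 5.970256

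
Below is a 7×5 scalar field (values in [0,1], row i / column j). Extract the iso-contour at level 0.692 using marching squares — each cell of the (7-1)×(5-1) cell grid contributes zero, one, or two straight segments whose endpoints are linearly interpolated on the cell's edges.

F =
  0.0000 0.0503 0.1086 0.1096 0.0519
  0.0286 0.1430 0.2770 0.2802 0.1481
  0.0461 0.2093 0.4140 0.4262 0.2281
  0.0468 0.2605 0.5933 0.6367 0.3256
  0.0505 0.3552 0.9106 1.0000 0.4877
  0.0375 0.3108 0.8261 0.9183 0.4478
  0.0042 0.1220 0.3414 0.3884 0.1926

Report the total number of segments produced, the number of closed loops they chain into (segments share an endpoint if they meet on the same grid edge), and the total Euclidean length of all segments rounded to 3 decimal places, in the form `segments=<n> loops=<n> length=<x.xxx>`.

segments=8 loops=1 length=6.896

cell (3,1): code 0100 → (3.311,2.000)–(4.000,1.606)
cell (3,2): code 1100 → (3.152,3.000)–(3.311,2.000)
cell (3,3): code 1000 → (4.000,3.601)–(3.152,3.000)
cell (4,1): code 0110 → (4.000,1.606)–(5.000,1.740)
cell (4,3): code 1001 → (5.000,3.481)–(4.000,3.601)
cell (5,1): code 0010 → (5.000,1.740)–(5.277,2.000)
cell (5,2): code 0011 → (5.277,2.000)–(5.427,3.000)
cell (5,3): code 0001 → (5.427,3.000)–(5.000,3.481)
total: 8 segments, chained into 1 closed loop(s), length Σ = 6.895639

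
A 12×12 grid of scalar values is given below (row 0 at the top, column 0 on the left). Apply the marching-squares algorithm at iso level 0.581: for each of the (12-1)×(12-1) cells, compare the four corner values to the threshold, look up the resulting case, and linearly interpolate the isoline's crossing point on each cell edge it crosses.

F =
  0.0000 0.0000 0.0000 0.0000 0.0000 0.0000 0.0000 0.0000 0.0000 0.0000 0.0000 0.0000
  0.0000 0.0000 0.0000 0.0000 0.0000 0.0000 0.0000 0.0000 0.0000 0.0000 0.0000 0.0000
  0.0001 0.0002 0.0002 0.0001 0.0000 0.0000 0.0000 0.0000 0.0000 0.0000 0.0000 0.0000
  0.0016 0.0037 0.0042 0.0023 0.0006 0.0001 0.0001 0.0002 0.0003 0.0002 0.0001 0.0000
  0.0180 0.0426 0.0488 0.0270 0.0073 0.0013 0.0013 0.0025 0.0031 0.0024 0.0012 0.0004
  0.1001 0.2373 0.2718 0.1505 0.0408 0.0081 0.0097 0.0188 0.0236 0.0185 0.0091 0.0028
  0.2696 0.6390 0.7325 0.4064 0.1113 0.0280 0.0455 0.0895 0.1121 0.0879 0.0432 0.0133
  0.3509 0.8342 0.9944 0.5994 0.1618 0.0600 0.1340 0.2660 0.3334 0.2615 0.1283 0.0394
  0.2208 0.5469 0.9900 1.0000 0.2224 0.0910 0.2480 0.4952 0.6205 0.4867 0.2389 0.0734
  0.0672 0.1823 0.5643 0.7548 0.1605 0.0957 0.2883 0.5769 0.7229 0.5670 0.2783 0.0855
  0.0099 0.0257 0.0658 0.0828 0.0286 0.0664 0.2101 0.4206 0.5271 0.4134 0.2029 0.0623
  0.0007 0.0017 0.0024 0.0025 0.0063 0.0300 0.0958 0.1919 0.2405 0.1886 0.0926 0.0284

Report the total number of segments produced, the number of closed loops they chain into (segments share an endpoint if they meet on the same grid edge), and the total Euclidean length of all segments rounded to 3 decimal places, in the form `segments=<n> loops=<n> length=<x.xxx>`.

cell (5,0): code 0100 → (5.856,1.000)–(6.000,0.843)
cell (5,1): code 1100 → (5.671,2.000)–(5.856,1.000)
cell (5,2): code 1000 → (6.000,2.465)–(5.671,2.000)
cell (6,0): code 0110 → (6.000,0.843)–(7.000,0.476)
cell (6,2): code 1101 → (6.905,3.000)–(6.000,2.465)
cell (6,3): code 1000 → (7.000,3.042)–(6.905,3.000)
cell (7,0): code 0010 → (7.000,0.476)–(7.881,1.000)
cell (7,1): code 0111 → (7.881,1.000)–(8.000,1.077)
cell (7,3): code 1001 → (8.000,3.539)–(7.000,3.042)
cell (7,7): code 0100 → (7.862,8.000)–(8.000,7.685)
cell (7,8): code 1000 → (8.000,8.295)–(7.862,8.000)
cell (8,1): code 0010 → (8.000,1.077)–(8.961,2.000)
cell (8,2): code 0111 → (8.961,2.000)–(9.000,2.088)
cell (8,3): code 1001 → (9.000,3.292)–(8.000,3.539)
cell (8,7): code 0110 → (8.000,7.685)–(9.000,7.028)
cell (8,8): code 1001 → (9.000,8.910)–(8.000,8.295)
cell (9,2): code 0010 → (9.000,2.088)–(9.259,3.000)
cell (9,3): code 0001 → (9.259,3.000)–(9.000,3.292)
cell (9,7): code 0010 → (9.000,7.028)–(9.725,8.000)
cell (9,8): code 0001 → (9.725,8.000)–(9.000,8.910)
total: 20 segments, chained into 2 closed loop(s), length Σ = 15.516078

segments=20 loops=2 length=15.516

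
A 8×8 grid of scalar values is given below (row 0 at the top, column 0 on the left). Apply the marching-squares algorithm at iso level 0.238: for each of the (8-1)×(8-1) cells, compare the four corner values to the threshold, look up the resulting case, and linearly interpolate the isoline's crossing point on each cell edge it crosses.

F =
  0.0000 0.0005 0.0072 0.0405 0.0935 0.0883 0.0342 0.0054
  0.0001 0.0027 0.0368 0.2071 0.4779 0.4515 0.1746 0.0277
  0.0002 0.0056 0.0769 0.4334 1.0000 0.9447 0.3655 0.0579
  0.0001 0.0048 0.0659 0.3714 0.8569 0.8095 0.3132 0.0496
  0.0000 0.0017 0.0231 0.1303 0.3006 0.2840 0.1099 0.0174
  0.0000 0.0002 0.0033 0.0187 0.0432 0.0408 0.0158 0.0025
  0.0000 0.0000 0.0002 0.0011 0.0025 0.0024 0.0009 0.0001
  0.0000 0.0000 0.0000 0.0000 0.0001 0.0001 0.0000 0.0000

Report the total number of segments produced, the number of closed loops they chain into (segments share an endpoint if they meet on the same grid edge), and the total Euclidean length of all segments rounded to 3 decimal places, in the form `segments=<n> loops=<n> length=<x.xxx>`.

cell (0,3): code 0100 → (0.376,4.000)–(1.000,3.114)
cell (0,4): code 1100 → (0.412,5.000)–(0.376,4.000)
cell (0,5): code 1000 → (1.000,5.771)–(0.412,5.000)
cell (1,2): code 0100 → (1.137,3.000)–(2.000,2.452)
cell (1,3): code 1110 → (1.000,3.114)–(1.137,3.000)
cell (1,5): code 1101 → (1.332,6.000)–(1.000,5.771)
cell (1,6): code 1000 → (2.000,6.414)–(1.332,6.000)
cell (2,2): code 0110 → (2.000,2.452)–(3.000,2.563)
cell (2,6): code 1001 → (3.000,6.285)–(2.000,6.414)
cell (3,2): code 0010 → (3.000,2.563)–(3.553,3.000)
cell (3,3): code 0111 → (3.553,3.000)–(4.000,3.632)
cell (3,5): code 1011 → (4.000,5.264)–(3.370,6.000)
cell (3,6): code 0001 → (3.370,6.000)–(3.000,6.285)
cell (4,3): code 0010 → (4.000,3.632)–(4.243,4.000)
cell (4,4): code 0011 → (4.243,4.000)–(4.189,5.000)
cell (4,5): code 0001 → (4.189,5.000)–(4.000,5.264)
total: 16 segments, chained into 1 closed loop(s), length Σ = 12.140604

segments=16 loops=1 length=12.141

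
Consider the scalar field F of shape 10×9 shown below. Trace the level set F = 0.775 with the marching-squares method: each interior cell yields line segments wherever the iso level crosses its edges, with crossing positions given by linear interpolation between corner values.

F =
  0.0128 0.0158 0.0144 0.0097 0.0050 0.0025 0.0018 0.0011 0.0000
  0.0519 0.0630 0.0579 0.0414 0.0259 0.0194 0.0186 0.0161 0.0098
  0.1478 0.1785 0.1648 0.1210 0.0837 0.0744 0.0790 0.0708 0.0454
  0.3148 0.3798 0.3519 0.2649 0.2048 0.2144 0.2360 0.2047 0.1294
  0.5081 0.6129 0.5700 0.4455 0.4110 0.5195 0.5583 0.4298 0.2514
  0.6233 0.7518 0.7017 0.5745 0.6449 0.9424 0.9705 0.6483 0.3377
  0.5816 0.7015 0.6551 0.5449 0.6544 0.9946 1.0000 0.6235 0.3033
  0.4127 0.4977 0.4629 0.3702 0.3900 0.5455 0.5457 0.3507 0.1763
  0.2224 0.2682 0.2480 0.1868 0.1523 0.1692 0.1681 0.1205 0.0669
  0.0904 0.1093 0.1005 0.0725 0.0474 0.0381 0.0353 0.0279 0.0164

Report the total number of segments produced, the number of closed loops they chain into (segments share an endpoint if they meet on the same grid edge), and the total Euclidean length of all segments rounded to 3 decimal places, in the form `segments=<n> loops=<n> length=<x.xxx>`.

cell (4,4): code 0100 → (4.604,5.000)–(5.000,4.437)
cell (4,5): code 1100 → (4.526,6.000)–(4.604,5.000)
cell (4,6): code 1000 → (5.000,6.607)–(4.526,6.000)
cell (5,4): code 0110 → (5.000,4.437)–(6.000,4.354)
cell (5,6): code 1001 → (6.000,6.598)–(5.000,6.607)
cell (6,4): code 0010 → (6.000,4.354)–(6.489,5.000)
cell (6,5): code 0011 → (6.489,5.000)–(6.495,6.000)
cell (6,6): code 0001 → (6.495,6.000)–(6.000,6.598)
total: 8 segments, chained into 1 closed loop(s), length Σ = 7.050627

segments=8 loops=1 length=7.051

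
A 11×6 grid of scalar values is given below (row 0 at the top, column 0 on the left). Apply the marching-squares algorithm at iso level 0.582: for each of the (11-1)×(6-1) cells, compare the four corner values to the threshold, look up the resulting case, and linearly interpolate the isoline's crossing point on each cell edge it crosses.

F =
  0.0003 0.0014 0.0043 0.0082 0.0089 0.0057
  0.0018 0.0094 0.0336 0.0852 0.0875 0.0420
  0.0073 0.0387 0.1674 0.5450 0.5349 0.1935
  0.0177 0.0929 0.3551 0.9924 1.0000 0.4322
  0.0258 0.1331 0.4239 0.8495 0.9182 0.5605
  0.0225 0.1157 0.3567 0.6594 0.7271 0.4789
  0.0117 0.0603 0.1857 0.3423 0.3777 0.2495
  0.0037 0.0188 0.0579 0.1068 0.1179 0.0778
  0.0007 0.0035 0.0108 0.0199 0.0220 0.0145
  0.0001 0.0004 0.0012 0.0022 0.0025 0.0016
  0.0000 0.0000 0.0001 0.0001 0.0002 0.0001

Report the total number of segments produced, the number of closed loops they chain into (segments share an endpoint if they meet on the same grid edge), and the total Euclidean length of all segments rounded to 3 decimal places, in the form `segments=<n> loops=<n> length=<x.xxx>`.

segments=10 loops=1 length=9.517

cell (2,2): code 0100 → (2.083,3.000)–(3.000,2.356)
cell (2,3): code 1100 → (2.101,4.000)–(2.083,3.000)
cell (2,4): code 1000 → (3.000,4.736)–(2.101,4.000)
cell (3,2): code 0110 → (3.000,2.356)–(4.000,2.371)
cell (3,4): code 1001 → (4.000,4.940)–(3.000,4.736)
cell (4,2): code 0110 → (4.000,2.371)–(5.000,2.744)
cell (4,4): code 1001 → (5.000,4.585)–(4.000,4.940)
cell (5,2): code 0010 → (5.000,2.744)–(5.244,3.000)
cell (5,3): code 0011 → (5.244,3.000)–(5.415,4.000)
cell (5,4): code 0001 → (5.415,4.000)–(5.000,4.585)
total: 10 segments, chained into 1 closed loop(s), length Σ = 9.516978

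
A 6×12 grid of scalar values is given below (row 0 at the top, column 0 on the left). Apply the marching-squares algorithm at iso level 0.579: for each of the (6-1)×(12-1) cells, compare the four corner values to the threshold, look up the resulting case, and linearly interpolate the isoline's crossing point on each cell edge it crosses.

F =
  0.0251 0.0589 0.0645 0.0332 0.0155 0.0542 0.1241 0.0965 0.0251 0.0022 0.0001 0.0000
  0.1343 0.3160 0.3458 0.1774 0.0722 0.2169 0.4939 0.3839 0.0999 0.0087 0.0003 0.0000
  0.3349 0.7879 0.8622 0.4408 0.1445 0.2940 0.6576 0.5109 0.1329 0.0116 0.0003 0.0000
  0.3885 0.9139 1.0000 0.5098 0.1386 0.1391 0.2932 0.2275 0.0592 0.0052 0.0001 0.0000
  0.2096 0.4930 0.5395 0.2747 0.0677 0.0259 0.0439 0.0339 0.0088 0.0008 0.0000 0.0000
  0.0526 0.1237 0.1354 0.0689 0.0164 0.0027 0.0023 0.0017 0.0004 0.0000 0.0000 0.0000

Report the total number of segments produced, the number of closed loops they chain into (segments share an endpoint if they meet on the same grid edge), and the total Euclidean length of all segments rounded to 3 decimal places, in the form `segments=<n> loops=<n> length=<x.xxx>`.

segments=12 loops=2 length=9.955

cell (1,0): code 0100 → (1.557,1.000)–(2.000,0.539)
cell (1,1): code 1100 → (1.452,2.000)–(1.557,1.000)
cell (1,2): code 1000 → (2.000,2.672)–(1.452,2.000)
cell (1,5): code 0100 → (1.520,6.000)–(2.000,5.784)
cell (1,6): code 1000 → (2.000,6.536)–(1.520,6.000)
cell (2,0): code 0110 → (2.000,0.539)–(3.000,0.363)
cell (2,2): code 1001 → (3.000,2.859)–(2.000,2.672)
cell (2,5): code 0010 → (2.000,5.784)–(2.216,6.000)
cell (2,6): code 0001 → (2.216,6.000)–(2.000,6.536)
cell (3,0): code 0010 → (3.000,0.363)–(3.796,1.000)
cell (3,1): code 0011 → (3.796,1.000)–(3.914,2.000)
cell (3,2): code 0001 → (3.914,2.000)–(3.000,2.859)
total: 12 segments, chained into 2 closed loop(s), length Σ = 9.954766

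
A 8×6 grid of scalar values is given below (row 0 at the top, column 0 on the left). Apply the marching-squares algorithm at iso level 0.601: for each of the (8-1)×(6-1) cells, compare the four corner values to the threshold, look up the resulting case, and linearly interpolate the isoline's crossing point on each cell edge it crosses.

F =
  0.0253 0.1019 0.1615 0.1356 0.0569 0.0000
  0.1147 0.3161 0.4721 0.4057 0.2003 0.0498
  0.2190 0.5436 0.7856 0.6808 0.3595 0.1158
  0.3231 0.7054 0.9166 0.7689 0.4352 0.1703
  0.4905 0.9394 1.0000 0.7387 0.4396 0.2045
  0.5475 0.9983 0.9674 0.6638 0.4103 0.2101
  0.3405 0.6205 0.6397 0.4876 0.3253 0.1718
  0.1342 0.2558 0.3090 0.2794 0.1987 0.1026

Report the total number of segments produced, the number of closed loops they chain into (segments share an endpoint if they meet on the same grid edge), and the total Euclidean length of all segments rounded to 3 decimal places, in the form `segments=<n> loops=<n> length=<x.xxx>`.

cell (1,1): code 0100 → (1.411,2.000)–(2.000,1.237)
cell (1,2): code 1100 → (1.710,3.000)–(1.411,2.000)
cell (1,3): code 1000 → (2.000,3.248)–(1.710,3.000)
cell (2,0): code 0100 → (2.355,1.000)–(3.000,0.727)
cell (2,1): code 1110 → (2.000,1.237)–(2.355,1.000)
cell (2,3): code 1001 → (3.000,3.503)–(2.000,3.248)
cell (3,0): code 0110 → (3.000,0.727)–(4.000,0.246)
cell (3,3): code 1001 → (4.000,3.460)–(3.000,3.503)
cell (4,0): code 0110 → (4.000,0.246)–(5.000,0.119)
cell (4,3): code 1001 → (5.000,3.248)–(4.000,3.460)
cell (5,0): code 0110 → (5.000,0.119)–(6.000,0.930)
cell (5,2): code 1011 → (6.000,2.254)–(5.356,3.000)
cell (5,3): code 0001 → (5.356,3.000)–(5.000,3.248)
cell (6,0): code 0010 → (6.000,0.930)–(6.053,1.000)
cell (6,1): code 0011 → (6.053,1.000)–(6.117,2.000)
cell (6,2): code 0001 → (6.117,2.000)–(6.000,2.254)
total: 16 segments, chained into 1 closed loop(s), length Σ = 12.766270

segments=16 loops=1 length=12.766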